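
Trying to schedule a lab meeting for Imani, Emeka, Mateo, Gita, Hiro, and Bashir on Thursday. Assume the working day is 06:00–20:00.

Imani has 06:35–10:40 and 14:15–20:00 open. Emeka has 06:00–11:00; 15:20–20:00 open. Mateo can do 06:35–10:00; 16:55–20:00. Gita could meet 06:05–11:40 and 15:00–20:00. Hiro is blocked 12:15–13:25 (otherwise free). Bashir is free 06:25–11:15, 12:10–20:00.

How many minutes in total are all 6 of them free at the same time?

390

Imani free: 06:35-10:40, 14:15-20:00.
Emeka free: 06:00-11:00, 15:20-20:00.
Mateo free: 06:35-10:00, 16:55-20:00.
Gita free: 06:05-11:40, 15:00-20:00.
Hiro free: 06:00-12:15, 13:25-20:00 (invert busy blocks within the working day).
Bashir free: 06:25-11:15, 12:10-20:00.
Imani ∩ Emeka: 06:35-10:40, 15:20-20:00.
Imani ∩ Emeka ∩ Mateo: 06:35-10:00, 16:55-20:00.
Imani ∩ Emeka ∩ Mateo ∩ Gita: 06:35-10:00, 16:55-20:00.
Imani ∩ Emeka ∩ Mateo ∩ Gita ∩ Hiro: 06:35-10:00, 16:55-20:00.
Imani ∩ Emeka ∩ Mateo ∩ Gita ∩ Hiro ∩ Bashir: 06:35-10:00, 16:55-20:00.
Summing the common windows: 205 + 185 = 390 minutes.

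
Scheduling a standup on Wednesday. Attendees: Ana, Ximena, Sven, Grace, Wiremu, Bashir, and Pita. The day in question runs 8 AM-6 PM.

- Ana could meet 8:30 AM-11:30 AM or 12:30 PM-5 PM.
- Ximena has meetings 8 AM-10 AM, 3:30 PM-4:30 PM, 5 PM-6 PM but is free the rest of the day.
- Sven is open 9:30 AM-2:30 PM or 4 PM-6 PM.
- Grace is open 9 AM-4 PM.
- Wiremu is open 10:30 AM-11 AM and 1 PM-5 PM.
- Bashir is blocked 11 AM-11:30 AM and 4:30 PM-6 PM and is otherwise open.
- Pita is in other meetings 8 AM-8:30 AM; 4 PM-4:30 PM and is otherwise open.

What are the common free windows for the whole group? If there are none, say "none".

Ana free: 08:30-11:30, 12:30-17:00.
Ximena free: 10:00-15:30, 16:30-17:00 (invert busy blocks within the working day).
Sven free: 09:30-14:30, 16:00-18:00.
Grace free: 09:00-16:00.
Wiremu free: 10:30-11:00, 13:00-17:00.
Bashir free: 08:00-11:00, 11:30-16:30 (invert busy blocks within the working day).
Pita free: 08:30-16:00, 16:30-18:00 (invert busy blocks within the working day).
Ana ∩ Ximena: 10:00-11:30, 12:30-15:30, 16:30-17:00.
Ana ∩ Ximena ∩ Sven: 10:00-11:30, 12:30-14:30, 16:30-17:00.
Ana ∩ Ximena ∩ Sven ∩ Grace: 10:00-11:30, 12:30-14:30.
Ana ∩ Ximena ∩ Sven ∩ Grace ∩ Wiremu: 10:30-11:00, 13:00-14:30.
Ana ∩ Ximena ∩ Sven ∩ Grace ∩ Wiremu ∩ Bashir: 10:30-11:00, 13:00-14:30.
Ana ∩ Ximena ∩ Sven ∩ Grace ∩ Wiremu ∩ Bashir ∩ Pita: 10:30-11:00, 13:00-14:30.

10:30-11:00, 13:00-14:30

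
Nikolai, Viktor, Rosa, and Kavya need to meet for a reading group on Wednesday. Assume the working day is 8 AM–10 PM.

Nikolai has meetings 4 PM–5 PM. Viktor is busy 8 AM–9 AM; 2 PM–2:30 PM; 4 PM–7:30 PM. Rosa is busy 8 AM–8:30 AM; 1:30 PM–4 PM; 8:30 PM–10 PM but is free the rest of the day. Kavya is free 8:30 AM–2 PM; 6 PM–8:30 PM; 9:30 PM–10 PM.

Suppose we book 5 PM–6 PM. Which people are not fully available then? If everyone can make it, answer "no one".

Nikolai free: 08:00-16:00, 17:00-22:00 (invert busy blocks within the working day).
Viktor free: 09:00-14:00, 14:30-16:00, 19:30-22:00 (invert busy blocks within the working day).
Rosa free: 08:30-13:30, 16:00-20:30 (invert busy blocks within the working day).
Kavya free: 08:30-14:00, 18:00-20:30, 21:30-22:00.
Nikolai: free for 17:00-18:00. Viktor: not fully free for 17:00-18:00. Rosa: free for 17:00-18:00. Kavya: not fully free for 17:00-18:00.

Kavya, Viktor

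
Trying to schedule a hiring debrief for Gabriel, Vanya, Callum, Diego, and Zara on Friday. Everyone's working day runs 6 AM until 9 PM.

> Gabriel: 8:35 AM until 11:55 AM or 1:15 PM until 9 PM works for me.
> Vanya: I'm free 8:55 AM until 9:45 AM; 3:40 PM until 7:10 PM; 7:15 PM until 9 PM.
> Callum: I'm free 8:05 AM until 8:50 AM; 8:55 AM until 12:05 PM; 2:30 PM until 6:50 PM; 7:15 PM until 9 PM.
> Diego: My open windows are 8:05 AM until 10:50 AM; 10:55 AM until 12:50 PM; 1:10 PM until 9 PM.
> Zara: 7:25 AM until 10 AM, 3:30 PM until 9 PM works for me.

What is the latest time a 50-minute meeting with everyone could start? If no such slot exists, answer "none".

Gabriel ∩ Vanya: 08:55-09:45, 15:40-19:10, 19:15-21:00.
Gabriel ∩ Vanya ∩ Callum: 08:55-09:45, 15:40-18:50, 19:15-21:00.
Gabriel ∩ Vanya ∩ Callum ∩ Diego: 08:55-09:45, 15:40-18:50, 19:15-21:00.
Gabriel ∩ Vanya ∩ Callum ∩ Diego ∩ Zara: 08:55-09:45, 15:40-18:50, 19:15-21:00.
So the common availability across everyone is 08:55-09:45, 15:40-18:50, 19:15-21:00.
The last common window of at least 50 minutes is 19:15-21:00; a 50-minute meeting can start as late as 20:10 and still end by 21:00.

20:10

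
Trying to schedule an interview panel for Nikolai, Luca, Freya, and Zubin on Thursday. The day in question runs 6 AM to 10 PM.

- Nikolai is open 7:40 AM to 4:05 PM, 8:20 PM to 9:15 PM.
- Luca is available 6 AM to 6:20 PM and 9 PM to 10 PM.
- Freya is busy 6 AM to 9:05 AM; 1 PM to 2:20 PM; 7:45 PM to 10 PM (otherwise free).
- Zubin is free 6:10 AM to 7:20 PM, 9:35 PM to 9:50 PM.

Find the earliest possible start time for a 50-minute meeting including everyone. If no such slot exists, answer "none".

09:05

Nikolai free: 07:40-16:05, 20:20-21:15.
Luca free: 06:00-18:20, 21:00-22:00.
Freya free: 09:05-13:00, 14:20-19:45 (invert busy blocks within the working day).
Zubin free: 06:10-19:20, 21:35-21:50.
Nikolai ∩ Luca: 07:40-16:05, 21:00-21:15.
Nikolai ∩ Luca ∩ Freya: 09:05-13:00, 14:20-16:05.
Nikolai ∩ Luca ∩ Freya ∩ Zubin: 09:05-13:00, 14:20-16:05.
Those are the intersection windows.
The first common window of at least 50 minutes is 09:05-13:00, so the earliest start is 09:05.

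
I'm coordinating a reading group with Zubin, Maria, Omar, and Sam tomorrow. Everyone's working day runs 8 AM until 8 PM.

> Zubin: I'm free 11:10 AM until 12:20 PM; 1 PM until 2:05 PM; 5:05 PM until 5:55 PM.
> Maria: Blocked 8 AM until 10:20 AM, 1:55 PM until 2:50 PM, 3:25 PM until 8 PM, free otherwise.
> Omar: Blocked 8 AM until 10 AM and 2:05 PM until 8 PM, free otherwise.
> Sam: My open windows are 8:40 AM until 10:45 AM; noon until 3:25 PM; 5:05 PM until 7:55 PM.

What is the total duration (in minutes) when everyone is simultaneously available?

75

Zubin free: 11:10-12:20, 13:00-14:05, 17:05-17:55.
Maria free: 10:20-13:55, 14:50-15:25 (invert busy blocks within the working day).
Omar free: 10:00-14:05 (invert busy blocks within the working day).
Sam free: 08:40-10:45, 12:00-15:25, 17:05-19:55.
Zubin ∩ Maria: 11:10-12:20, 13:00-13:55.
Zubin ∩ Maria ∩ Omar: 11:10-12:20, 13:00-13:55.
Zubin ∩ Maria ∩ Omar ∩ Sam: 12:00-12:20, 13:00-13:55.
So the common availability across everyone is 12:00-12:20, 13:00-13:55.
Summing the common windows: 20 + 55 = 75 minutes.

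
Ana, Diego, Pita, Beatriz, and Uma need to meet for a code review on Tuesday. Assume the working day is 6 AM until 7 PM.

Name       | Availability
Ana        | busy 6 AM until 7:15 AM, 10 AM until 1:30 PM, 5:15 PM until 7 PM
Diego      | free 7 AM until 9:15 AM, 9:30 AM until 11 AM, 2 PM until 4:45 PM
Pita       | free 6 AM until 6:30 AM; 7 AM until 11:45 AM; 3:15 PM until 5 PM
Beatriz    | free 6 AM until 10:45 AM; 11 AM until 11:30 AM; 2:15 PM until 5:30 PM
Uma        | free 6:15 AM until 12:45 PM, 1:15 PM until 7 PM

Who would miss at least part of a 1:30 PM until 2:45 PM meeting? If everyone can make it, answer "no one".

Beatriz, Diego, Pita

Ana free: 07:15-10:00, 13:30-17:15 (invert busy blocks within the working day).
Diego free: 07:00-09:15, 09:30-11:00, 14:00-16:45.
Pita free: 06:00-06:30, 07:00-11:45, 15:15-17:00.
Beatriz free: 06:00-10:45, 11:00-11:30, 14:15-17:30.
Uma free: 06:15-12:45, 13:15-19:00.
Ana: free for 13:30-14:45. Diego: not fully free for 13:30-14:45. Pita: not fully free for 13:30-14:45. Beatriz: not fully free for 13:30-14:45. Uma: free for 13:30-14:45.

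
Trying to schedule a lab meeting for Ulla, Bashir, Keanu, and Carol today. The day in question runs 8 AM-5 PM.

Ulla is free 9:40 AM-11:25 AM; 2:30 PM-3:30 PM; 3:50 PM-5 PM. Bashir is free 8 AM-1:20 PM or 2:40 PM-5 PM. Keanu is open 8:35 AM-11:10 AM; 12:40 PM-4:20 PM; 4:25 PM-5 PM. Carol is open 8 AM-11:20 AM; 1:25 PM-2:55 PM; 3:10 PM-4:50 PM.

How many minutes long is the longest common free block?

90

Ulla ∩ Bashir: 09:40-11:25, 14:40-15:30, 15:50-17:00.
Ulla ∩ Bashir ∩ Keanu: 09:40-11:10, 14:40-15:30, 15:50-16:20, 16:25-17:00.
Ulla ∩ Bashir ∩ Keanu ∩ Carol: 09:40-11:10, 14:40-14:55, 15:10-15:30, 15:50-16:20, 16:25-16:50.
So the common availability across everyone is 09:40-11:10, 14:40-14:55, 15:10-15:30, 15:50-16:20, 16:25-16:50.
The longest is 09:40-11:10 at 90 minutes.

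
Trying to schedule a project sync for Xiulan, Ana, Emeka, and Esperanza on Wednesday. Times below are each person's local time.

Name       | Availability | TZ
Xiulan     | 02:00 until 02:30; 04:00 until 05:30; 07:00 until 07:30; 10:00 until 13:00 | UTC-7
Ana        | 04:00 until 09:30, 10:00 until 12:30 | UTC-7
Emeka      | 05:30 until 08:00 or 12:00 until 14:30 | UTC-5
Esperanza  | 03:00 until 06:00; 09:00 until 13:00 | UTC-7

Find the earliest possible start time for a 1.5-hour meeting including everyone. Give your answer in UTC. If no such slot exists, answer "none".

11:00

Xiulan in UTC: 09:00-09:30, 11:00-12:30, 14:00-14:30, 17:00-20:00 (add 7h to convert from UTC-7).
Ana in UTC: 11:00-16:30, 17:00-19:30 (add 7h to convert from UTC-7).
Emeka in UTC: 10:30-13:00, 17:00-19:30 (add 5h to convert from UTC-5).
Esperanza in UTC: 10:00-13:00, 16:00-20:00 (add 7h to convert from UTC-7).
Xiulan ∩ Ana: 11:00-12:30, 14:00-14:30, 17:00-19:30.
Xiulan ∩ Ana ∩ Emeka: 11:00-12:30, 17:00-19:30.
Xiulan ∩ Ana ∩ Emeka ∩ Esperanza: 11:00-12:30, 17:00-19:30.
The first common window of at least 90 minutes is 11:00-12:30, so the earliest start is 11:00.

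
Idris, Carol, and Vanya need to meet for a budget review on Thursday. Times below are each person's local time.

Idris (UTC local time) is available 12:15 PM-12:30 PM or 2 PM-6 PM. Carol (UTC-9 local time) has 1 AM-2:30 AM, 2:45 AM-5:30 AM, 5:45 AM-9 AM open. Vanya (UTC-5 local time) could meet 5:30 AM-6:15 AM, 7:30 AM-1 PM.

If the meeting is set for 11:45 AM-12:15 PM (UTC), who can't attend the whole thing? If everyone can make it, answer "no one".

Idris, Vanya

Idris in UTC: 12:15-12:30, 14:00-18:00.
Carol in UTC: 10:00-11:30, 11:45-14:30, 14:45-18:00 (add 9h to convert from UTC-9).
Vanya in UTC: 10:30-11:15, 12:30-18:00 (add 5h to convert from UTC-5).
Idris: not fully free for 11:45-12:15. Carol: free for 11:45-12:15. Vanya: not fully free for 11:45-12:15.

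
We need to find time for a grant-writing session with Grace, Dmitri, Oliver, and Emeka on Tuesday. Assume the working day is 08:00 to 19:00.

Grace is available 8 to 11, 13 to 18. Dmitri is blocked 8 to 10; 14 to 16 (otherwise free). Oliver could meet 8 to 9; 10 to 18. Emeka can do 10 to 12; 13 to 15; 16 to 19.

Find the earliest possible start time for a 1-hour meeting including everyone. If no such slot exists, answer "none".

10:00

Grace free: 08:00-11:00, 13:00-18:00.
Dmitri free: 10:00-14:00, 16:00-19:00 (invert busy blocks within the working day).
Oliver free: 08:00-09:00, 10:00-18:00.
Emeka free: 10:00-12:00, 13:00-15:00, 16:00-19:00.
Grace ∩ Dmitri: 10:00-11:00, 13:00-14:00, 16:00-18:00.
Grace ∩ Dmitri ∩ Oliver: 10:00-11:00, 13:00-14:00, 16:00-18:00.
Grace ∩ Dmitri ∩ Oliver ∩ Emeka: 10:00-11:00, 13:00-14:00, 16:00-18:00.
The first common window of at least 60 minutes is 10:00-11:00, so the earliest start is 10:00.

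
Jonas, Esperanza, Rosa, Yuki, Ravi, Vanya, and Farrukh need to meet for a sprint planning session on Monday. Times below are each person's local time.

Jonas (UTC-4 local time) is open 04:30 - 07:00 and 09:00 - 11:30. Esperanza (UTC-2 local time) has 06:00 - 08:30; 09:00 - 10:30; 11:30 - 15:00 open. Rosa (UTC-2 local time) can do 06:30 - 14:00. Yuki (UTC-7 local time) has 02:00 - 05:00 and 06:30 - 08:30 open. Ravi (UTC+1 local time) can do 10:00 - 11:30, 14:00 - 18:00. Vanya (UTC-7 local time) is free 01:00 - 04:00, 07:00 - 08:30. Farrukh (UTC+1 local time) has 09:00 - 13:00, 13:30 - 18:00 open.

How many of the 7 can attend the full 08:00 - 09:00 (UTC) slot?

Jonas in UTC: 08:30-11:00, 13:00-15:30 (add 4h to convert from UTC-4).
Esperanza in UTC: 08:00-10:30, 11:00-12:30, 13:30-17:00 (add 2h to convert from UTC-2).
Rosa in UTC: 08:30-16:00 (add 2h to convert from UTC-2).
Yuki in UTC: 09:00-12:00, 13:30-15:30 (add 7h to convert from UTC-7).
Ravi in UTC: 09:00-10:30, 13:00-17:00 (subtract 1h to convert from UTC+1).
Vanya in UTC: 08:00-11:00, 14:00-15:30 (add 7h to convert from UTC-7).
Farrukh in UTC: 08:00-12:00, 12:30-17:00 (subtract 1h to convert from UTC+1).
Esperanza, Vanya, and Farrukh can make the full 08:00-09:00 slot — that's 3.

3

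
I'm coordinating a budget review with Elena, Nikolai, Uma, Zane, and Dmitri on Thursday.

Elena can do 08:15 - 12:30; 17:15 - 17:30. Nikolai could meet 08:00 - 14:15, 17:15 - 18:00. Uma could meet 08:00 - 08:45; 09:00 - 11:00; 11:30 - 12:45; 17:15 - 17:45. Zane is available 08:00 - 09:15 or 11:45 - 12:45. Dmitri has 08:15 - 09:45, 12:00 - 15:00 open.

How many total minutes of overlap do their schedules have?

75

Elena ∩ Nikolai: 08:15-12:30, 17:15-17:30.
Elena ∩ Nikolai ∩ Uma: 08:15-08:45, 09:00-11:00, 11:30-12:30, 17:15-17:30.
Elena ∩ Nikolai ∩ Uma ∩ Zane: 08:15-08:45, 09:00-09:15, 11:45-12:30.
Elena ∩ Nikolai ∩ Uma ∩ Zane ∩ Dmitri: 08:15-08:45, 09:00-09:15, 12:00-12:30.
So the common availability across everyone is 08:15-08:45, 09:00-09:15, 12:00-12:30.
Summing the common windows: 30 + 15 + 30 = 75 minutes.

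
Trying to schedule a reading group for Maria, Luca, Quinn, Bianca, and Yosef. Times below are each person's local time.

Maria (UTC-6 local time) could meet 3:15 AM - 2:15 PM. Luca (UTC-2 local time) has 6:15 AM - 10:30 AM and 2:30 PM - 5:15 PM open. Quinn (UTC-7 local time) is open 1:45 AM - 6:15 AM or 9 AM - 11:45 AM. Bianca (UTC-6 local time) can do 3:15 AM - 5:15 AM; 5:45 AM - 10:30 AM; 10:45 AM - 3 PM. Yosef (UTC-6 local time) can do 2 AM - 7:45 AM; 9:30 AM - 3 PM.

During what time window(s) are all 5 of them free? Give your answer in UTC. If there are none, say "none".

09:15-11:15, 11:45-12:30, 16:45-18:45

Maria in UTC: 09:15-20:15 (add 6h to convert from UTC-6).
Luca in UTC: 08:15-12:30, 16:30-19:15 (add 2h to convert from UTC-2).
Quinn in UTC: 08:45-13:15, 16:00-18:45 (add 7h to convert from UTC-7).
Bianca in UTC: 09:15-11:15, 11:45-16:30, 16:45-21:00 (add 6h to convert from UTC-6).
Yosef in UTC: 08:00-13:45, 15:30-21:00 (add 6h to convert from UTC-6).
Maria ∩ Luca: 09:15-12:30, 16:30-19:15.
Maria ∩ Luca ∩ Quinn: 09:15-12:30, 16:30-18:45.
Maria ∩ Luca ∩ Quinn ∩ Bianca: 09:15-11:15, 11:45-12:30, 16:45-18:45.
Maria ∩ Luca ∩ Quinn ∩ Bianca ∩ Yosef: 09:15-11:15, 11:45-12:30, 16:45-18:45.
So the common availability across everyone is 09:15-11:15, 11:45-12:30, 16:45-18:45.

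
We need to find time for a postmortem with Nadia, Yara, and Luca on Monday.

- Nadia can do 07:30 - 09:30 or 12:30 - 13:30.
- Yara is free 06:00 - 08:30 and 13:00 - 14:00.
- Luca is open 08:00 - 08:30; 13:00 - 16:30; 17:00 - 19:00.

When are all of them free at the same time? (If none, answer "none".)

08:00-08:30, 13:00-13:30

Nadia ∩ Yara: 07:30-08:30, 13:00-13:30.
Nadia ∩ Yara ∩ Luca: 08:00-08:30, 13:00-13:30.
So the common availability across everyone is 08:00-08:30, 13:00-13:30.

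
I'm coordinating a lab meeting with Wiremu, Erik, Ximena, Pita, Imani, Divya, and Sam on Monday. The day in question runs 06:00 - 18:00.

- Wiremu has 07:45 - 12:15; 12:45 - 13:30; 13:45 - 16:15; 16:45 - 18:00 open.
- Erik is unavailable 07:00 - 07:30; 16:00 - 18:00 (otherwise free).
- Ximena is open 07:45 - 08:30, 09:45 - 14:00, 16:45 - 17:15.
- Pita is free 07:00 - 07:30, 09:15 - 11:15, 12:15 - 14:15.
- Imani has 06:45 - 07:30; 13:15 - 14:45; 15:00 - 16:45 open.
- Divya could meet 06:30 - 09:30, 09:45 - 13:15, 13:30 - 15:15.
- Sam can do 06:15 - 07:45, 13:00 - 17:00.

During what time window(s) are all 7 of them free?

Wiremu free: 07:45-12:15, 12:45-13:30, 13:45-16:15, 16:45-18:00.
Erik free: 06:00-07:00, 07:30-16:00 (invert busy blocks within the working day).
Ximena free: 07:45-08:30, 09:45-14:00, 16:45-17:15.
Pita free: 07:00-07:30, 09:15-11:15, 12:15-14:15.
Imani free: 06:45-07:30, 13:15-14:45, 15:00-16:45.
Divya free: 06:30-09:30, 09:45-13:15, 13:30-15:15.
Sam free: 06:15-07:45, 13:00-17:00.
Wiremu ∩ Erik: 07:45-12:15, 12:45-13:30, 13:45-16:00.
Wiremu ∩ Erik ∩ Ximena: 07:45-08:30, 09:45-12:15, 12:45-13:30, 13:45-14:00.
Wiremu ∩ Erik ∩ Ximena ∩ Pita: 09:45-11:15, 12:45-13:30, 13:45-14:00.
Wiremu ∩ Erik ∩ Ximena ∩ Pita ∩ Imani: 13:15-13:30, 13:45-14:00.
Wiremu ∩ Erik ∩ Ximena ∩ Pita ∩ Imani ∩ Divya: 13:45-14:00.
Wiremu ∩ Erik ∩ Ximena ∩ Pita ∩ Imani ∩ Divya ∩ Sam: 13:45-14:00.

13:45-14:00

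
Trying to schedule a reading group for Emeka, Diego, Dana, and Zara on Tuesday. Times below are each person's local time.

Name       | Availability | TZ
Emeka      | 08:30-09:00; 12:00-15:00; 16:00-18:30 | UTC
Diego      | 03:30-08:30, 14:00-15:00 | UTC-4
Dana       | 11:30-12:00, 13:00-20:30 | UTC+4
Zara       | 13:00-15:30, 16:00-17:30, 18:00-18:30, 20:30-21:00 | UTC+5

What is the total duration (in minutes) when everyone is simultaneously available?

30

Emeka in UTC: 08:30-09:00, 12:00-15:00, 16:00-18:30.
Diego in UTC: 07:30-12:30, 18:00-19:00 (add 4h to convert from UTC-4).
Dana in UTC: 07:30-08:00, 09:00-16:30 (subtract 4h to convert from UTC+4).
Zara in UTC: 08:00-10:30, 11:00-12:30, 13:00-13:30, 15:30-16:00 (subtract 5h to convert from UTC+5).
Emeka ∩ Diego: 08:30-09:00, 12:00-12:30, 18:00-18:30.
Emeka ∩ Diego ∩ Dana: 12:00-12:30.
Emeka ∩ Diego ∩ Dana ∩ Zara: 12:00-12:30.
That's a single block of 30 minutes.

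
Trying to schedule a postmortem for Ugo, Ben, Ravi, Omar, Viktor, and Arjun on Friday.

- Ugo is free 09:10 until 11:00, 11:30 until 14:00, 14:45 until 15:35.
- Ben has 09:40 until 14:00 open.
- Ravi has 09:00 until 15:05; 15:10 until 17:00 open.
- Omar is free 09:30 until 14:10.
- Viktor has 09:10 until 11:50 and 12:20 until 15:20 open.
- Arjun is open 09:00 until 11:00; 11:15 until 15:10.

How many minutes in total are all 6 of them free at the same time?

Ugo ∩ Ben: 09:40-11:00, 11:30-14:00.
Ugo ∩ Ben ∩ Ravi: 09:40-11:00, 11:30-14:00.
Ugo ∩ Ben ∩ Ravi ∩ Omar: 09:40-11:00, 11:30-14:00.
Ugo ∩ Ben ∩ Ravi ∩ Omar ∩ Viktor: 09:40-11:00, 11:30-11:50, 12:20-14:00.
Ugo ∩ Ben ∩ Ravi ∩ Omar ∩ Viktor ∩ Arjun: 09:40-11:00, 11:30-11:50, 12:20-14:00.
So the common availability across everyone is 09:40-11:00, 11:30-11:50, 12:20-14:00.
Summing the common windows: 80 + 20 + 100 = 200 minutes.

200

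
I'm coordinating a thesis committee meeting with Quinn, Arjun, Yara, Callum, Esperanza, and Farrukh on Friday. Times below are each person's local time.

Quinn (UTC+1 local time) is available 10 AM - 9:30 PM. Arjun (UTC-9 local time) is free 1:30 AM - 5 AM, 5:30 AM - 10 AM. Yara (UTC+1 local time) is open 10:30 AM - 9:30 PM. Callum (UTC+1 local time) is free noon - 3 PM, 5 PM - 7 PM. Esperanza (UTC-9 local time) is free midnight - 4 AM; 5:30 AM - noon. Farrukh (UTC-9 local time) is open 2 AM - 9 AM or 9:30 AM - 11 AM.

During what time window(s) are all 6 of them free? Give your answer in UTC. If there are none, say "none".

11:00-13:00, 16:00-18:00

Quinn in UTC: 09:00-20:30 (subtract 1h to convert from UTC+1).
Arjun in UTC: 10:30-14:00, 14:30-19:00 (add 9h to convert from UTC-9).
Yara in UTC: 09:30-20:30 (subtract 1h to convert from UTC+1).
Callum in UTC: 11:00-14:00, 16:00-18:00 (subtract 1h to convert from UTC+1).
Esperanza in UTC: 09:00-13:00, 14:30-21:00 (add 9h to convert from UTC-9).
Farrukh in UTC: 11:00-18:00, 18:30-20:00 (add 9h to convert from UTC-9).
Quinn ∩ Arjun: 10:30-14:00, 14:30-19:00.
Quinn ∩ Arjun ∩ Yara: 10:30-14:00, 14:30-19:00.
Quinn ∩ Arjun ∩ Yara ∩ Callum: 11:00-14:00, 16:00-18:00.
Quinn ∩ Arjun ∩ Yara ∩ Callum ∩ Esperanza: 11:00-13:00, 16:00-18:00.
Quinn ∩ Arjun ∩ Yara ∩ Callum ∩ Esperanza ∩ Farrukh: 11:00-13:00, 16:00-18:00.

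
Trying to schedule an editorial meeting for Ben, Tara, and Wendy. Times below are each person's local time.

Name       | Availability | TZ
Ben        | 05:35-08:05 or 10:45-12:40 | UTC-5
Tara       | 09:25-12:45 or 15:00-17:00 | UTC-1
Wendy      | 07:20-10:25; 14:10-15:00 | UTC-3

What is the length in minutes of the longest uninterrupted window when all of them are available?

Ben in UTC: 10:35-13:05, 15:45-17:40 (add 5h to convert from UTC-5).
Tara in UTC: 10:25-13:45, 16:00-18:00 (add 1h to convert from UTC-1).
Wendy in UTC: 10:20-13:25, 17:10-18:00 (add 3h to convert from UTC-3).
Ben ∩ Tara: 10:35-13:05, 16:00-17:40.
Ben ∩ Tara ∩ Wendy: 10:35-13:05, 17:10-17:40.
The longest is 10:35-13:05 at 150 minutes.

150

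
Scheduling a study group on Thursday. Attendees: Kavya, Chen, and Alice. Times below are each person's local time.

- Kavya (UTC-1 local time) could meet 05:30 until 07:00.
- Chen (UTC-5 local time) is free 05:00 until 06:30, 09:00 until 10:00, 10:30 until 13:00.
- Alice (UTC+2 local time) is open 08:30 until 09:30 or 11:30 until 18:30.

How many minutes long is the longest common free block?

0

Kavya in UTC: 06:30-08:00 (add 1h to convert from UTC-1).
Chen in UTC: 10:00-11:30, 14:00-15:00, 15:30-18:00 (add 5h to convert from UTC-5).
Alice in UTC: 06:30-07:30, 09:30-16:30 (subtract 2h to convert from UTC+2).
Kavya ∩ Chen: ∅.
Kavya ∩ Chen ∩ Alice: ∅.
There is no time when everyone is free.
No common window exists, so the longest block is 0 minutes.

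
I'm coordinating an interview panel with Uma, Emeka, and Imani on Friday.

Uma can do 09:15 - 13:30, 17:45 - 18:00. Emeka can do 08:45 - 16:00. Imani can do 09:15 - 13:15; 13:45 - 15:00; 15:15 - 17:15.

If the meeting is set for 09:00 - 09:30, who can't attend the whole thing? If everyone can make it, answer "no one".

Uma: not fully free for 09:00-09:30. Emeka: free for 09:00-09:30. Imani: not fully free for 09:00-09:30.

Imani, Uma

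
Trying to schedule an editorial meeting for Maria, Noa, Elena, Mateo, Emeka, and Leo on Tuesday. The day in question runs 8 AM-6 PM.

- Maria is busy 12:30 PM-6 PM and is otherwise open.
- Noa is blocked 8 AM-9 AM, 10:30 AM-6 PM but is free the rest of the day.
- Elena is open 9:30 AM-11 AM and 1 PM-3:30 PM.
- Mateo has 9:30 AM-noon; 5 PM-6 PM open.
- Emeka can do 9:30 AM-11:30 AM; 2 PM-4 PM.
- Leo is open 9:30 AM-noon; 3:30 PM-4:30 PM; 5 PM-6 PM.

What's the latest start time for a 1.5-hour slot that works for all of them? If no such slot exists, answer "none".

Maria free: 08:00-12:30 (invert busy blocks within the working day).
Noa free: 09:00-10:30 (invert busy blocks within the working day).
Elena free: 09:30-11:00, 13:00-15:30.
Mateo free: 09:30-12:00, 17:00-18:00.
Emeka free: 09:30-11:30, 14:00-16:00.
Leo free: 09:30-12:00, 15:30-16:30, 17:00-18:00.
Maria ∩ Noa: 09:00-10:30.
Maria ∩ Noa ∩ Elena: 09:30-10:30.
Maria ∩ Noa ∩ Elena ∩ Mateo: 09:30-10:30.
Maria ∩ Noa ∩ Elena ∩ Mateo ∩ Emeka: 09:30-10:30.
Maria ∩ Noa ∩ Elena ∩ Mateo ∩ Emeka ∩ Leo: 09:30-10:30.
No common window is at least 90 minutes long.

none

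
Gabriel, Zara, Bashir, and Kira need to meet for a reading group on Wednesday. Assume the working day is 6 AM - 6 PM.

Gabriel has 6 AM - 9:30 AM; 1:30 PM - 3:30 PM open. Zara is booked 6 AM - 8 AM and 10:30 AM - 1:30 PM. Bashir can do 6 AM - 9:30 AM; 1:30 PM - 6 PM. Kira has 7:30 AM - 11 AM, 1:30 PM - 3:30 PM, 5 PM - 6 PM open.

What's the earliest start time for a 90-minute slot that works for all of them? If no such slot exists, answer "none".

08:00

Gabriel free: 06:00-09:30, 13:30-15:30.
Zara free: 08:00-10:30, 13:30-18:00 (invert busy blocks within the working day).
Bashir free: 06:00-09:30, 13:30-18:00.
Kira free: 07:30-11:00, 13:30-15:30, 17:00-18:00.
Gabriel ∩ Zara: 08:00-09:30, 13:30-15:30.
Gabriel ∩ Zara ∩ Bashir: 08:00-09:30, 13:30-15:30.
Gabriel ∩ Zara ∩ Bashir ∩ Kira: 08:00-09:30, 13:30-15:30.
The first common window of at least 90 minutes is 08:00-09:30, so the earliest start is 08:00.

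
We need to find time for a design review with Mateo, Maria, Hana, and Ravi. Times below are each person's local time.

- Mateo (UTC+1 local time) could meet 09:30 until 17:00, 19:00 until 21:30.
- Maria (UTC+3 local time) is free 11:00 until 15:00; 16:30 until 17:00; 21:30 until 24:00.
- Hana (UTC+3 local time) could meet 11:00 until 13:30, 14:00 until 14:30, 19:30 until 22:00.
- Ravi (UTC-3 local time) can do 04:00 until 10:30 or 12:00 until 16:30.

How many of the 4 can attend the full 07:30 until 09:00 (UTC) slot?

Mateo in UTC: 08:30-16:00, 18:00-20:30 (subtract 1h to convert from UTC+1).
Maria in UTC: 08:00-12:00, 13:30-14:00, 18:30-21:00 (subtract 3h to convert from UTC+3).
Hana in UTC: 08:00-10:30, 11:00-11:30, 16:30-19:00 (subtract 3h to convert from UTC+3).
Ravi in UTC: 07:00-13:30, 15:00-19:30 (add 3h to convert from UTC-3).
Ravi can make the full 07:30-09:00 slot — that's 1.

1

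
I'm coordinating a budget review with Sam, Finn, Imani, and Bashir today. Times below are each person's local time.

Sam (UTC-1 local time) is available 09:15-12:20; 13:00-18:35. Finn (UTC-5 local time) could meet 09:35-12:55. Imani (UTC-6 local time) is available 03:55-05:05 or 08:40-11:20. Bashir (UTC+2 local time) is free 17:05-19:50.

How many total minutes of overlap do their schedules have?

135

Sam in UTC: 10:15-13:20, 14:00-19:35 (add 1h to convert from UTC-1).
Finn in UTC: 14:35-17:55 (add 5h to convert from UTC-5).
Imani in UTC: 09:55-11:05, 14:40-17:20 (add 6h to convert from UTC-6).
Bashir in UTC: 15:05-17:50 (subtract 2h to convert from UTC+2).
Sam ∩ Finn: 14:35-17:55.
Sam ∩ Finn ∩ Imani: 14:40-17:20.
Sam ∩ Finn ∩ Imani ∩ Bashir: 15:05-17:20.
That's a single block of 135 minutes.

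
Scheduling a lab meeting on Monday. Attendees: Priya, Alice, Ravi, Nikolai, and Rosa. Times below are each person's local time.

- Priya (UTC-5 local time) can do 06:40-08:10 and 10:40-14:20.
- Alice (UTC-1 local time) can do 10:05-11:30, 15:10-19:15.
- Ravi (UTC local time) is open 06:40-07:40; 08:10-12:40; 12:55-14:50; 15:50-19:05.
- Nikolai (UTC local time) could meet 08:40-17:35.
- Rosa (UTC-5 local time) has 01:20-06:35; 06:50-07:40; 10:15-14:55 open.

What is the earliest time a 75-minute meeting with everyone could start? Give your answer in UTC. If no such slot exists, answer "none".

16:10

Priya in UTC: 11:40-13:10, 15:40-19:20 (add 5h to convert from UTC-5).
Alice in UTC: 11:05-12:30, 16:10-20:15 (add 1h to convert from UTC-1).
Ravi in UTC: 06:40-07:40, 08:10-12:40, 12:55-14:50, 15:50-19:05.
Nikolai in UTC: 08:40-17:35.
Rosa in UTC: 06:20-11:35, 11:50-12:40, 15:15-19:55 (add 5h to convert from UTC-5).
Priya ∩ Alice: 11:40-12:30, 16:10-19:20.
Priya ∩ Alice ∩ Ravi: 11:40-12:30, 16:10-19:05.
Priya ∩ Alice ∩ Ravi ∩ Nikolai: 11:40-12:30, 16:10-17:35.
Priya ∩ Alice ∩ Ravi ∩ Nikolai ∩ Rosa: 11:50-12:30, 16:10-17:35.
Those are the intersection windows.
The first common window of at least 75 minutes is 16:10-17:35, so the earliest start is 16:10.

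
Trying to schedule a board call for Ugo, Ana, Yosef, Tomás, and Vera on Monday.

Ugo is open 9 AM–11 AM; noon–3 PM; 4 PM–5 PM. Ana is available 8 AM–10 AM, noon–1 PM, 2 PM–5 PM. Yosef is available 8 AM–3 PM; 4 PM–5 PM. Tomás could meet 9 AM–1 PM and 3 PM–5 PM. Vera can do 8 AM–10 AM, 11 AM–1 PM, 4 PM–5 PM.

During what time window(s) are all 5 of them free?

Ugo ∩ Ana: 09:00-10:00, 12:00-13:00, 14:00-15:00, 16:00-17:00.
Ugo ∩ Ana ∩ Yosef: 09:00-10:00, 12:00-13:00, 14:00-15:00, 16:00-17:00.
Ugo ∩ Ana ∩ Yosef ∩ Tomás: 09:00-10:00, 12:00-13:00, 16:00-17:00.
Ugo ∩ Ana ∩ Yosef ∩ Tomás ∩ Vera: 09:00-10:00, 12:00-13:00, 16:00-17:00.

09:00-10:00, 12:00-13:00, 16:00-17:00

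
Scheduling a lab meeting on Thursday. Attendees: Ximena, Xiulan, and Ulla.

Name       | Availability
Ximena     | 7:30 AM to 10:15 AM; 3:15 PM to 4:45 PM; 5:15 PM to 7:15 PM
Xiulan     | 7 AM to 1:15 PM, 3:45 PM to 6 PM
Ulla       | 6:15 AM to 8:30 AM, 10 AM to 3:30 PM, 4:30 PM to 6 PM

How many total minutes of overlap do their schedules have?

Ximena ∩ Xiulan: 07:30-10:15, 15:45-16:45, 17:15-18:00.
Ximena ∩ Xiulan ∩ Ulla: 07:30-08:30, 10:00-10:15, 16:30-16:45, 17:15-18:00.
Those are the intersection windows.
Summing the common windows: 60 + 15 + 15 + 45 = 135 minutes.

135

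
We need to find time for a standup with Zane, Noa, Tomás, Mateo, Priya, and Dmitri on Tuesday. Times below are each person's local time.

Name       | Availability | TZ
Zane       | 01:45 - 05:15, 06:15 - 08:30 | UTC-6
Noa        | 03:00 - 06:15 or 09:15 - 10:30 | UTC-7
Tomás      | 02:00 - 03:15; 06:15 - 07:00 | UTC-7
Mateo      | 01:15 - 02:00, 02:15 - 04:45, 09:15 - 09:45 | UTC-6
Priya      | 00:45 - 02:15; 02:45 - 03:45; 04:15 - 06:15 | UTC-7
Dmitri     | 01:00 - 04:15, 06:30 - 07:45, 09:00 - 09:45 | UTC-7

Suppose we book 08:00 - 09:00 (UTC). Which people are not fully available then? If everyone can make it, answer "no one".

Mateo, Noa, Tomás

Zane in UTC: 07:45-11:15, 12:15-14:30 (add 6h to convert from UTC-6).
Noa in UTC: 10:00-13:15, 16:15-17:30 (add 7h to convert from UTC-7).
Tomás in UTC: 09:00-10:15, 13:15-14:00 (add 7h to convert from UTC-7).
Mateo in UTC: 07:15-08:00, 08:15-10:45, 15:15-15:45 (add 6h to convert from UTC-6).
Priya in UTC: 07:45-09:15, 09:45-10:45, 11:15-13:15 (add 7h to convert from UTC-7).
Dmitri in UTC: 08:00-11:15, 13:30-14:45, 16:00-16:45 (add 7h to convert from UTC-7).
Zane: free for 08:00-09:00. Noa: not fully free for 08:00-09:00. Tomás: not fully free for 08:00-09:00. Mateo: not fully free for 08:00-09:00. Priya: free for 08:00-09:00. Dmitri: free for 08:00-09:00.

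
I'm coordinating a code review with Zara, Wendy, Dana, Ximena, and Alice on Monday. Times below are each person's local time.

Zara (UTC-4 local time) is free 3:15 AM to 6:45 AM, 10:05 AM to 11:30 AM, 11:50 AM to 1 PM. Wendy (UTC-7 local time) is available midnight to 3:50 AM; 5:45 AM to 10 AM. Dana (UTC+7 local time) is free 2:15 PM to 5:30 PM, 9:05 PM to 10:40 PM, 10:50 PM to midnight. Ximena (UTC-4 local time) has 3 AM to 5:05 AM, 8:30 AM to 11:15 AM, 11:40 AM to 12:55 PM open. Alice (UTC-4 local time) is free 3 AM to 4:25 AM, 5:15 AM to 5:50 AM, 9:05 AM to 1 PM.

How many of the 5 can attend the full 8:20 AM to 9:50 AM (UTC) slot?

Zara in UTC: 07:15-10:45, 14:05-15:30, 15:50-17:00 (add 4h to convert from UTC-4).
Wendy in UTC: 07:00-10:50, 12:45-17:00 (add 7h to convert from UTC-7).
Dana in UTC: 07:15-10:30, 14:05-15:40, 15:50-17:00 (subtract 7h to convert from UTC+7).
Ximena in UTC: 07:00-09:05, 12:30-15:15, 15:40-16:55 (add 4h to convert from UTC-4).
Alice in UTC: 07:00-08:25, 09:15-09:50, 13:05-17:00 (add 4h to convert from UTC-4).
Zara, Wendy, and Dana can make the full 08:20-09:50 slot — that's 3.

3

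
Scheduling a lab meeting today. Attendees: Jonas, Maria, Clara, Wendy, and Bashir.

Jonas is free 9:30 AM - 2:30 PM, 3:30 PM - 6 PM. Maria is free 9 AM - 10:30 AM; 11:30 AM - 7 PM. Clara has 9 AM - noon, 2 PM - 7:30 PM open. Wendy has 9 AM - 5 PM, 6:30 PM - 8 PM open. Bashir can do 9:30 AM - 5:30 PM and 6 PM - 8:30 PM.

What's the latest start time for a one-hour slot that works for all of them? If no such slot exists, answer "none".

16:00

Jonas ∩ Maria: 09:30-10:30, 11:30-14:30, 15:30-18:00.
Jonas ∩ Maria ∩ Clara: 09:30-10:30, 11:30-12:00, 14:00-14:30, 15:30-18:00.
Jonas ∩ Maria ∩ Clara ∩ Wendy: 09:30-10:30, 11:30-12:00, 14:00-14:30, 15:30-17:00.
Jonas ∩ Maria ∩ Clara ∩ Wendy ∩ Bashir: 09:30-10:30, 11:30-12:00, 14:00-14:30, 15:30-17:00.
The last common window of at least 60 minutes is 15:30-17:00; a 60-minute meeting can start as late as 16:00 and still end by 17:00.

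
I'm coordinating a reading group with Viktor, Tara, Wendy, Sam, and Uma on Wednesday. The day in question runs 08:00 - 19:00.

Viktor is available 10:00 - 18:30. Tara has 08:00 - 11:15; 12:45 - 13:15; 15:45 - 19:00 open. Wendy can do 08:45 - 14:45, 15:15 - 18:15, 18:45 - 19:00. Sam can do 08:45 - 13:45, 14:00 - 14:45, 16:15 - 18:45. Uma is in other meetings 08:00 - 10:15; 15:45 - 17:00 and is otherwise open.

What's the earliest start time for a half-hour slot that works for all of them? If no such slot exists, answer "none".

10:15

Viktor free: 10:00-18:30.
Tara free: 08:00-11:15, 12:45-13:15, 15:45-19:00.
Wendy free: 08:45-14:45, 15:15-18:15, 18:45-19:00.
Sam free: 08:45-13:45, 14:00-14:45, 16:15-18:45.
Uma free: 10:15-15:45, 17:00-19:00 (invert busy blocks within the working day).
Viktor ∩ Tara: 10:00-11:15, 12:45-13:15, 15:45-18:30.
Viktor ∩ Tara ∩ Wendy: 10:00-11:15, 12:45-13:15, 15:45-18:15.
Viktor ∩ Tara ∩ Wendy ∩ Sam: 10:00-11:15, 12:45-13:15, 16:15-18:15.
Viktor ∩ Tara ∩ Wendy ∩ Sam ∩ Uma: 10:15-11:15, 12:45-13:15, 17:00-18:15.
The first common window of at least 30 minutes is 10:15-11:15, so the earliest start is 10:15.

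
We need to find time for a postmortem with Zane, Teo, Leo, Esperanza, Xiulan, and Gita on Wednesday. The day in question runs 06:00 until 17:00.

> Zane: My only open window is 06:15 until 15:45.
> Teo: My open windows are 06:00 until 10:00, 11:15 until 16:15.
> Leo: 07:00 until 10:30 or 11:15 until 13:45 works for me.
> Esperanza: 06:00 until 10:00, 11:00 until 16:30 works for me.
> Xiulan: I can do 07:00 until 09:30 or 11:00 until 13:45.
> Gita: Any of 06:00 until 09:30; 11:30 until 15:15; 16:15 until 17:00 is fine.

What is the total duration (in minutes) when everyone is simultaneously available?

285

Zane ∩ Teo: 06:15-10:00, 11:15-15:45.
Zane ∩ Teo ∩ Leo: 07:00-10:00, 11:15-13:45.
Zane ∩ Teo ∩ Leo ∩ Esperanza: 07:00-10:00, 11:15-13:45.
Zane ∩ Teo ∩ Leo ∩ Esperanza ∩ Xiulan: 07:00-09:30, 11:15-13:45.
Zane ∩ Teo ∩ Leo ∩ Esperanza ∩ Xiulan ∩ Gita: 07:00-09:30, 11:30-13:45.
Summing the common windows: 150 + 135 = 285 minutes.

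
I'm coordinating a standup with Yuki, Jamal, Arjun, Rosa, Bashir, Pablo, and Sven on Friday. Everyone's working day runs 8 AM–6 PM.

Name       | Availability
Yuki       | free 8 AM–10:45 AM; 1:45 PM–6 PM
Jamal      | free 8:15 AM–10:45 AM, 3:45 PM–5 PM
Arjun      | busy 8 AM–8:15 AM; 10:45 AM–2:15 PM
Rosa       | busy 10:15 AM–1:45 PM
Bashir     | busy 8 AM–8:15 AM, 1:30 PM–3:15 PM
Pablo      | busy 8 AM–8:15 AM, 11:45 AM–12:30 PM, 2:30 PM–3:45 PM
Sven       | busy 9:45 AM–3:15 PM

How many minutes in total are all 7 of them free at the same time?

165

Yuki free: 08:00-10:45, 13:45-18:00.
Jamal free: 08:15-10:45, 15:45-17:00.
Arjun free: 08:15-10:45, 14:15-18:00 (invert busy blocks within the working day).
Rosa free: 08:00-10:15, 13:45-18:00 (invert busy blocks within the working day).
Bashir free: 08:15-13:30, 15:15-18:00 (invert busy blocks within the working day).
Pablo free: 08:15-11:45, 12:30-14:30, 15:45-18:00 (invert busy blocks within the working day).
Sven free: 08:00-09:45, 15:15-18:00 (invert busy blocks within the working day).
Yuki ∩ Jamal: 08:15-10:45, 15:45-17:00.
Yuki ∩ Jamal ∩ Arjun: 08:15-10:45, 15:45-17:00.
Yuki ∩ Jamal ∩ Arjun ∩ Rosa: 08:15-10:15, 15:45-17:00.
Yuki ∩ Jamal ∩ Arjun ∩ Rosa ∩ Bashir: 08:15-10:15, 15:45-17:00.
Yuki ∩ Jamal ∩ Arjun ∩ Rosa ∩ Bashir ∩ Pablo: 08:15-10:15, 15:45-17:00.
Yuki ∩ Jamal ∩ Arjun ∩ Rosa ∩ Bashir ∩ Pablo ∩ Sven: 08:15-09:45, 15:45-17:00.
Those are the intersection windows.
Summing the common windows: 90 + 75 = 165 minutes.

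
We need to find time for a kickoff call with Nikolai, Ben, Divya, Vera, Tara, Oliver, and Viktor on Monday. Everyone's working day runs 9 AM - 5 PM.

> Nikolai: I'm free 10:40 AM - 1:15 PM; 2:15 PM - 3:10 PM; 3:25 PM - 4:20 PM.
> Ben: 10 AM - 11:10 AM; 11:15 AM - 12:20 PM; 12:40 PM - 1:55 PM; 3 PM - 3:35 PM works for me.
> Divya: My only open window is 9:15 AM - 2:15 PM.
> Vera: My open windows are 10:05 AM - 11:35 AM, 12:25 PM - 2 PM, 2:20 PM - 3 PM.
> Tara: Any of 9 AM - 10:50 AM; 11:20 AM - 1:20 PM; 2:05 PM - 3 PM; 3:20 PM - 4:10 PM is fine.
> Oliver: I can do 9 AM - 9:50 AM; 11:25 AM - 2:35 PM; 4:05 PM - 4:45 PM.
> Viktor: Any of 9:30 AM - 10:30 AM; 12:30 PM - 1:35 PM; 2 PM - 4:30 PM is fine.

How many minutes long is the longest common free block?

35

Nikolai ∩ Ben: 10:40-11:10, 11:15-12:20, 12:40-13:15, 15:00-15:10, 15:25-15:35.
Nikolai ∩ Ben ∩ Divya: 10:40-11:10, 11:15-12:20, 12:40-13:15.
Nikolai ∩ Ben ∩ Divya ∩ Vera: 10:40-11:10, 11:15-11:35, 12:40-13:15.
Nikolai ∩ Ben ∩ Divya ∩ Vera ∩ Tara: 10:40-10:50, 11:20-11:35, 12:40-13:15.
Nikolai ∩ Ben ∩ Divya ∩ Vera ∩ Tara ∩ Oliver: 11:25-11:35, 12:40-13:15.
Nikolai ∩ Ben ∩ Divya ∩ Vera ∩ Tara ∩ Oliver ∩ Viktor: 12:40-13:15.
The longest is 12:40-13:15 at 35 minutes.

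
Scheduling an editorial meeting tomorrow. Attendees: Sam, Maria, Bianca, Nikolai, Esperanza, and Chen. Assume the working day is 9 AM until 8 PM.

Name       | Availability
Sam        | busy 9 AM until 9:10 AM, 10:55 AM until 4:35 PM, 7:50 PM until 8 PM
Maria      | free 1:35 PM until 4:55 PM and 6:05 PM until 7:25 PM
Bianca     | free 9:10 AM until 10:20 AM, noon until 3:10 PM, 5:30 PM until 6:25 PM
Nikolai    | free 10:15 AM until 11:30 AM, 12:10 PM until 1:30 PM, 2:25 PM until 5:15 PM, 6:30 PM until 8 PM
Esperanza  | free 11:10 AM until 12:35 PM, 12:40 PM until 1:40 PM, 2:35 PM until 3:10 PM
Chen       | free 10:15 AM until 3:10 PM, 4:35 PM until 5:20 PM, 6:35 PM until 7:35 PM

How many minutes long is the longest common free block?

Sam free: 09:10-10:55, 16:35-19:50 (invert busy blocks within the working day).
Maria free: 13:35-16:55, 18:05-19:25.
Bianca free: 09:10-10:20, 12:00-15:10, 17:30-18:25.
Nikolai free: 10:15-11:30, 12:10-13:30, 14:25-17:15, 18:30-20:00.
Esperanza free: 11:10-12:35, 12:40-13:40, 14:35-15:10.
Chen free: 10:15-15:10, 16:35-17:20, 18:35-19:35.
Sam ∩ Maria: 16:35-16:55, 18:05-19:25.
Sam ∩ Maria ∩ Bianca: 18:05-18:25.
Sam ∩ Maria ∩ Bianca ∩ Nikolai: ∅.
Sam ∩ Maria ∩ Bianca ∩ Nikolai ∩ Esperanza: ∅.
Sam ∩ Maria ∩ Bianca ∩ Nikolai ∩ Esperanza ∩ Chen: ∅.
There is no time when everyone is free.
No common window exists, so the longest block is 0 minutes.

0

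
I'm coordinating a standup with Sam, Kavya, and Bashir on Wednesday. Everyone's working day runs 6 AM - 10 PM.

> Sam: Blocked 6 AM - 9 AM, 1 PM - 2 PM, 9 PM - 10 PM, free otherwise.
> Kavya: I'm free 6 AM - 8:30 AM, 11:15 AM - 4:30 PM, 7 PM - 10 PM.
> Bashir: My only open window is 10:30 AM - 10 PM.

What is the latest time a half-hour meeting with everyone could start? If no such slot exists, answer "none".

Sam free: 09:00-13:00, 14:00-21:00 (invert busy blocks within the working day).
Kavya free: 06:00-08:30, 11:15-16:30, 19:00-22:00.
Bashir free: 10:30-22:00.
Sam ∩ Kavya: 11:15-13:00, 14:00-16:30, 19:00-21:00.
Sam ∩ Kavya ∩ Bashir: 11:15-13:00, 14:00-16:30, 19:00-21:00.
The last common window of at least 30 minutes is 19:00-21:00; a 30-minute meeting can start as late as 20:30 and still end by 21:00.

20:30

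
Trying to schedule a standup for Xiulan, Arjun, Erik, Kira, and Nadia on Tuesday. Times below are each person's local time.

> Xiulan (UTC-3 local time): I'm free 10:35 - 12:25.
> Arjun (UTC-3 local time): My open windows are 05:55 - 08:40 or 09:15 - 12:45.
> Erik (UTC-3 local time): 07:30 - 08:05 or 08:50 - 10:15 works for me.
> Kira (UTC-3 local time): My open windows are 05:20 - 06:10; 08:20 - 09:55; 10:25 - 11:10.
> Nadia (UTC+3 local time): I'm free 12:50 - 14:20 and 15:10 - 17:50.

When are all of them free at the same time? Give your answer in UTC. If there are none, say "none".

none

Xiulan in UTC: 13:35-15:25 (add 3h to convert from UTC-3).
Arjun in UTC: 08:55-11:40, 12:15-15:45 (add 3h to convert from UTC-3).
Erik in UTC: 10:30-11:05, 11:50-13:15 (add 3h to convert from UTC-3).
Kira in UTC: 08:20-09:10, 11:20-12:55, 13:25-14:10 (add 3h to convert from UTC-3).
Nadia in UTC: 09:50-11:20, 12:10-14:50 (subtract 3h to convert from UTC+3).
Xiulan ∩ Arjun: 13:35-15:25.
Xiulan ∩ Arjun ∩ Erik: ∅.
Xiulan ∩ Arjun ∩ Erik ∩ Kira: ∅.
Xiulan ∩ Arjun ∩ Erik ∩ Kira ∩ Nadia: ∅.
There is no time when everyone is free.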